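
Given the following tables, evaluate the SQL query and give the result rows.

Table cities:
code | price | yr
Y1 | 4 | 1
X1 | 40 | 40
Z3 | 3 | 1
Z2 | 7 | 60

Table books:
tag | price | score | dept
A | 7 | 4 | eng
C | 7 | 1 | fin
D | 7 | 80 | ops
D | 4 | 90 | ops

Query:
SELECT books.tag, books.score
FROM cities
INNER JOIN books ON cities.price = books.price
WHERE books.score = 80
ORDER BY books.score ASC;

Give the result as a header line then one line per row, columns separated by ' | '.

== RESULT ==
books.tag | books.score
D | 80

Derivation:
After JOIN books (4 rows):
cities.code | cities.price | cities.yr | books.tag | books.price | books.score | books.dept
Y1 | 4 | 1 | D | 4 | 90 | ops
Z2 | 7 | 60 | A | 7 | 4 | eng
Z2 | 7 | 60 | C | 7 | 1 | fin
Z2 | 7 | 60 | D | 7 | 80 | ops
After WHERE (1 rows):
cities.code | cities.price | cities.yr | books.tag | books.price | books.score | books.dept
Z2 | 7 | 60 | D | 7 | 80 | ops
After SELECT (1 rows):
books.tag | books.score
D | 80
After ORDER BY (1 rows):
books.tag | books.score
D | 80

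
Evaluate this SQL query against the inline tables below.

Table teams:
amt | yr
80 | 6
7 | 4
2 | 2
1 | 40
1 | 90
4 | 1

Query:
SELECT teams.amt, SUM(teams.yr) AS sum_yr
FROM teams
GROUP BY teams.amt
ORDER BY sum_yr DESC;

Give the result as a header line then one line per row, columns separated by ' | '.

== RESULT ==
teams.amt | sum_yr
1 | 130
80 | 6
7 | 4
2 | 2
4 | 1

Derivation:
After GROUP BY (5 rows):
teams.amt | sum_yr
80 | 6
7 | 4
2 | 2
1 | 130
4 | 1
After ORDER BY (5 rows):
teams.amt | sum_yr
1 | 130
80 | 6
7 | 4
2 | 2
4 | 1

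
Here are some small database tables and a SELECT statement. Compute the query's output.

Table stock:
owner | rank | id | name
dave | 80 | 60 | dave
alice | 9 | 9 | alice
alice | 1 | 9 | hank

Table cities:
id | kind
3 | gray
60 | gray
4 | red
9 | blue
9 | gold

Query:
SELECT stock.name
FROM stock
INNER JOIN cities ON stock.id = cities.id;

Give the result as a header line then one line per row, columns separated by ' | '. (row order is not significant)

== RESULT ==
stock.name
dave
alice
alice
hank
hank

Derivation:
After JOIN cities (5 rows):
stock.owner | stock.rank | stock.id | stock.name | cities.id | cities.kind
dave | 80 | 60 | dave | 60 | gray
alice | 9 | 9 | alice | 9 | blue
alice | 9 | 9 | alice | 9 | gold
alice | 1 | 9 | hank | 9 | blue
alice | 1 | 9 | hank | 9 | gold
After SELECT (5 rows):
stock.name
dave
alice
alice
hank
hank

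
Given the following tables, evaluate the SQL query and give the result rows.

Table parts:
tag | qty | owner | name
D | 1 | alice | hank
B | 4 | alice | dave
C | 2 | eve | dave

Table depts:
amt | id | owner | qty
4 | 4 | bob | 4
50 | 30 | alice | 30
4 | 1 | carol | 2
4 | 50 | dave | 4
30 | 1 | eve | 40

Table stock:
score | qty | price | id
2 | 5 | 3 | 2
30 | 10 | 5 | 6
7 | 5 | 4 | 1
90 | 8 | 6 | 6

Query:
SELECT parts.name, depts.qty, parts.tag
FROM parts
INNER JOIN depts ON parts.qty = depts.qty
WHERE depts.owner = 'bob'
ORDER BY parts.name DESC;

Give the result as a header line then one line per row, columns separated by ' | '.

== RESULT ==
parts.name | depts.qty | parts.tag
dave | 4 | B

Derivation:
After JOIN depts (3 rows):
parts.tag | parts.qty | parts.owner | parts.name | depts.amt | depts.id | depts.owner | depts.qty
B | 4 | alice | dave | 4 | 4 | bob | 4
B | 4 | alice | dave | 4 | 50 | dave | 4
C | 2 | eve | dave | 4 | 1 | carol | 2
After WHERE (1 rows):
parts.tag | parts.qty | parts.owner | parts.name | depts.amt | depts.id | depts.owner | depts.qty
B | 4 | alice | dave | 4 | 4 | bob | 4
After SELECT (1 rows):
parts.name | depts.qty | parts.tag
dave | 4 | B
After ORDER BY (1 rows):
parts.name | depts.qty | parts.tag
dave | 4 | B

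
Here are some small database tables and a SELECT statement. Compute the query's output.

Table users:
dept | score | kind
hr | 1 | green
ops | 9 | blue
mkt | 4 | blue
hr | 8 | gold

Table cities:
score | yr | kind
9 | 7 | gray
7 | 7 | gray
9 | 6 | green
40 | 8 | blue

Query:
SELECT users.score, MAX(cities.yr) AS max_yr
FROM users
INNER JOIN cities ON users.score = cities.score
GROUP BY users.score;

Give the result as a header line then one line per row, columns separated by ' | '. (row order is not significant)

== RESULT ==
users.score | max_yr
9 | 7

Derivation:
After JOIN cities (2 rows):
users.dept | users.score | users.kind | cities.score | cities.yr | cities.kind
ops | 9 | blue | 9 | 7 | gray
ops | 9 | blue | 9 | 6 | green
After GROUP BY (1 rows):
users.score | max_yr
9 | 7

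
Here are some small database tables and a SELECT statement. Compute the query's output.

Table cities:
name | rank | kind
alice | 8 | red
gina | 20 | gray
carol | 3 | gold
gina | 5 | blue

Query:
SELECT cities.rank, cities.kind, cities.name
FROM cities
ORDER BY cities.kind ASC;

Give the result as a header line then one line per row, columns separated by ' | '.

After SELECT (4 rows):
cities.rank | cities.kind | cities.name
8 | red | alice
20 | gray | gina
3 | gold | carol
5 | blue | gina
After ORDER BY (4 rows):
cities.rank | cities.kind | cities.name
5 | blue | gina
3 | gold | carol
20 | gray | gina
8 | red | alice

== RESULT ==
cities.rank | cities.kind | cities.name
5 | blue | gina
3 | gold | carol
20 | gray | gina
8 | red | alice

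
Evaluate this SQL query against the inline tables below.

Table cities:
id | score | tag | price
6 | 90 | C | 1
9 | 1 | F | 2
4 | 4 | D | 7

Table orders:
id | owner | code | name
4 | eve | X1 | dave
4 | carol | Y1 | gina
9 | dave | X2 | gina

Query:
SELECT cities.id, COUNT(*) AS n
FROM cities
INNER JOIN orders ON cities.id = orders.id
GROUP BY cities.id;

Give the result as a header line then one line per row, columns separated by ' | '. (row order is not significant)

== RESULT ==
cities.id | n
9 | 1
4 | 2

Derivation:
After JOIN orders (3 rows):
cities.id | cities.score | cities.tag | cities.price | orders.id | orders.owner | orders.code | orders.name
9 | 1 | F | 2 | 9 | dave | X2 | gina
4 | 4 | D | 7 | 4 | eve | X1 | dave
4 | 4 | D | 7 | 4 | carol | Y1 | gina
After GROUP BY (2 rows):
cities.id | n
9 | 1
4 | 2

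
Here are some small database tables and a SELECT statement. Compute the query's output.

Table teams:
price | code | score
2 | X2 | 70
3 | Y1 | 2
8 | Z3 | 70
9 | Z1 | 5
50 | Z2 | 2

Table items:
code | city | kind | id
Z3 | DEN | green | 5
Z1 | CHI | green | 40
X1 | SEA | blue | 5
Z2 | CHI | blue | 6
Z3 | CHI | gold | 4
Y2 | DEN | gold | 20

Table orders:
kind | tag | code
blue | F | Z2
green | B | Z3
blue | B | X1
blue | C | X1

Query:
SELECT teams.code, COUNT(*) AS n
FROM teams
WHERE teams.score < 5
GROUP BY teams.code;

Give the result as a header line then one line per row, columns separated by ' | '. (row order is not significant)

== RESULT ==
teams.code | n
Y1 | 1
Z2 | 1

Derivation:
After WHERE (2 rows):
teams.price | teams.code | teams.score
3 | Y1 | 2
50 | Z2 | 2
After GROUP BY (2 rows):
teams.code | n
Y1 | 1
Z2 | 1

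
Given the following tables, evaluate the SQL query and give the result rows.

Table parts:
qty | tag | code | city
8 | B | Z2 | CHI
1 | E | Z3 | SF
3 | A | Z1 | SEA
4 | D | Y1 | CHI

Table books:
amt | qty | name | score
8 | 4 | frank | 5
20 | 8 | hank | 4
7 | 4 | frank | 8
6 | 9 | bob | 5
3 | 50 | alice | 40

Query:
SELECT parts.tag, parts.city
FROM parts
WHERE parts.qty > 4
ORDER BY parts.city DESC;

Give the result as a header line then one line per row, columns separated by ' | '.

After WHERE (1 rows):
parts.qty | parts.tag | parts.code | parts.city
8 | B | Z2 | CHI
After SELECT (1 rows):
parts.tag | parts.city
B | CHI
After ORDER BY (1 rows):
parts.tag | parts.city
B | CHI

== RESULT ==
parts.tag | parts.city
B | CHI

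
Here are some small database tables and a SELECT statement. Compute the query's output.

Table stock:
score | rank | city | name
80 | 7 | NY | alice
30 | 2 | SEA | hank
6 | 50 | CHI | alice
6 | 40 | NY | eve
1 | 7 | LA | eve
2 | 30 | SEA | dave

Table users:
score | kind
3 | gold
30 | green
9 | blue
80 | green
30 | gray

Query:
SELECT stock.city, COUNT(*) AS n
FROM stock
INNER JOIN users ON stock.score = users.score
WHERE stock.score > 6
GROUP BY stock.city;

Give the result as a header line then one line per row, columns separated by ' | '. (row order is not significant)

After JOIN users (3 rows):
stock.score | stock.rank | stock.city | stock.name | users.score | users.kind
80 | 7 | NY | alice | 80 | green
30 | 2 | SEA | hank | 30 | green
30 | 2 | SEA | hank | 30 | gray
After WHERE (3 rows):
stock.score | stock.rank | stock.city | stock.name | users.score | users.kind
80 | 7 | NY | alice | 80 | green
30 | 2 | SEA | hank | 30 | green
30 | 2 | SEA | hank | 30 | gray
After GROUP BY (2 rows):
stock.city | n
NY | 1
SEA | 2

== RESULT ==
stock.city | n
NY | 1
SEA | 2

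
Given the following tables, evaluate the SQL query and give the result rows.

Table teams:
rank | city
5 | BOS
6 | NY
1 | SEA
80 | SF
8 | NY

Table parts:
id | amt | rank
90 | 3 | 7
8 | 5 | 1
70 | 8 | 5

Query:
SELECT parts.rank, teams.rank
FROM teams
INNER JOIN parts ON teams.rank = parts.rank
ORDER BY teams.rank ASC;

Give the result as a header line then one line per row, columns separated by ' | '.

After JOIN parts (2 rows):
teams.rank | teams.city | parts.id | parts.amt | parts.rank
5 | BOS | 70 | 8 | 5
1 | SEA | 8 | 5 | 1
After SELECT (2 rows):
parts.rank | teams.rank
5 | 5
1 | 1
After ORDER BY (2 rows):
parts.rank | teams.rank
1 | 1
5 | 5

== RESULT ==
parts.rank | teams.rank
1 | 1
5 | 5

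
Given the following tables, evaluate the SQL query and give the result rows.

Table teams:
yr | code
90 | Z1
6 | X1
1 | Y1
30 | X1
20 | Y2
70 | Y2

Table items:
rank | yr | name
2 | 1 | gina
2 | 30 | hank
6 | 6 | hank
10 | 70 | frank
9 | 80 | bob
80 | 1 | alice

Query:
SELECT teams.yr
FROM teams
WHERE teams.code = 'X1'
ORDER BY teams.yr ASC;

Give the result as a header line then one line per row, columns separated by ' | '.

After WHERE (2 rows):
teams.yr | teams.code
6 | X1
30 | X1
After SELECT (2 rows):
teams.yr
6
30
After ORDER BY (2 rows):
teams.yr
6
30

== RESULT ==
teams.yr
6
30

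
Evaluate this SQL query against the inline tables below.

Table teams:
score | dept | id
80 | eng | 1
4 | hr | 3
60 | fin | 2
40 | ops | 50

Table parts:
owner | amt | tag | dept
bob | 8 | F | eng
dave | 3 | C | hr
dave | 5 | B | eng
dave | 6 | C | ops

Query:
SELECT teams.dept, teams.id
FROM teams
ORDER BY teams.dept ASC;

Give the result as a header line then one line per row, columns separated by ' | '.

== RESULT ==
teams.dept | teams.id
eng | 1
fin | 2
hr | 3
ops | 50

Derivation:
After SELECT (4 rows):
teams.dept | teams.id
eng | 1
hr | 3
fin | 2
ops | 50
After ORDER BY (4 rows):
teams.dept | teams.id
eng | 1
fin | 2
hr | 3
ops | 50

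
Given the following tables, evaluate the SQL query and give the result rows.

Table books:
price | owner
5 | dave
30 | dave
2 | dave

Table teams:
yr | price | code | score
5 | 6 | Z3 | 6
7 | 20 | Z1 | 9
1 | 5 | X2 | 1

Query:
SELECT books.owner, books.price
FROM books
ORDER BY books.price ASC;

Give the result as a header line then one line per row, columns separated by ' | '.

After SELECT (3 rows):
books.owner | books.price
dave | 5
dave | 30
dave | 2
After ORDER BY (3 rows):
books.owner | books.price
dave | 2
dave | 5
dave | 30

== RESULT ==
books.owner | books.price
dave | 2
dave | 5
dave | 30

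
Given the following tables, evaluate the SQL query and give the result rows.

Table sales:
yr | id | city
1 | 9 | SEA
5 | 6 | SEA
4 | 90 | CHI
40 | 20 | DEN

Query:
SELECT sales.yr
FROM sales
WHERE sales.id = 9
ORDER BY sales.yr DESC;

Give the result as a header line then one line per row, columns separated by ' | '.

== RESULT ==
sales.yr
1

Derivation:
After WHERE (1 rows):
sales.yr | sales.id | sales.city
1 | 9 | SEA
After SELECT (1 rows):
sales.yr
1
After ORDER BY (1 rows):
sales.yr
1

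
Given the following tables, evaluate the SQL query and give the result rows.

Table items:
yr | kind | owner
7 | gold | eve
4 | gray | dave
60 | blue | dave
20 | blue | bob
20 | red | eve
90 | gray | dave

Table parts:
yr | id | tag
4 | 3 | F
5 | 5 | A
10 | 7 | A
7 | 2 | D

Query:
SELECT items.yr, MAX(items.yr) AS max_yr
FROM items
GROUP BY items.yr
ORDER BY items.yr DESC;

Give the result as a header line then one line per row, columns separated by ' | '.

== RESULT ==
items.yr | max_yr
90 | 90
60 | 60
20 | 20
7 | 7
4 | 4

Derivation:
After GROUP BY (5 rows):
items.yr | max_yr
7 | 7
4 | 4
60 | 60
20 | 20
90 | 90
After ORDER BY (5 rows):
items.yr | max_yr
90 | 90
60 | 60
20 | 20
7 | 7
4 | 4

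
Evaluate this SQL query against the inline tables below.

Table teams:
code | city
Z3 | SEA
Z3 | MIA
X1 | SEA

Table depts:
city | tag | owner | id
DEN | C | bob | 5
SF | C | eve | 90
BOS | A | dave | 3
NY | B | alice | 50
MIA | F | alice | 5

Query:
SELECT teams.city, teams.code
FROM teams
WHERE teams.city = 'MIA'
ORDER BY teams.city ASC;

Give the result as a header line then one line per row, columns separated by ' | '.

After WHERE (1 rows):
teams.code | teams.city
Z3 | MIA
After SELECT (1 rows):
teams.city | teams.code
MIA | Z3
After ORDER BY (1 rows):
teams.city | teams.code
MIA | Z3

== RESULT ==
teams.city | teams.code
MIA | Z3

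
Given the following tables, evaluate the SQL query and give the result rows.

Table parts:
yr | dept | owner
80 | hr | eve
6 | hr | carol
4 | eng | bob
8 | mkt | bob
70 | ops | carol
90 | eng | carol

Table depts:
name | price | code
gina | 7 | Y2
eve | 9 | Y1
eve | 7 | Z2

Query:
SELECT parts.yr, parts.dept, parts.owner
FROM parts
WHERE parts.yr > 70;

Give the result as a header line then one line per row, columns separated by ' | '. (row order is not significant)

== RESULT ==
parts.yr | parts.dept | parts.owner
80 | hr | eve
90 | eng | carol

Derivation:
After WHERE (2 rows):
parts.yr | parts.dept | parts.owner
80 | hr | eve
90 | eng | carol
After SELECT (2 rows):
parts.yr | parts.dept | parts.owner
80 | hr | eve
90 | eng | carol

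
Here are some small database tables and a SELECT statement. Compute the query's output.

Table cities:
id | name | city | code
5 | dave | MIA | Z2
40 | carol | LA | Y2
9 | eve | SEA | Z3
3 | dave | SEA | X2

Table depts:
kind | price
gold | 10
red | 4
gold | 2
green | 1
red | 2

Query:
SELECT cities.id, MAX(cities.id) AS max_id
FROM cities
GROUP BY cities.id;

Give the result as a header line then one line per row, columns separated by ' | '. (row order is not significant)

== RESULT ==
cities.id | max_id
5 | 5
40 | 40
9 | 9
3 | 3

Derivation:
After GROUP BY (4 rows):
cities.id | max_id
5 | 5
40 | 40
9 | 9
3 | 3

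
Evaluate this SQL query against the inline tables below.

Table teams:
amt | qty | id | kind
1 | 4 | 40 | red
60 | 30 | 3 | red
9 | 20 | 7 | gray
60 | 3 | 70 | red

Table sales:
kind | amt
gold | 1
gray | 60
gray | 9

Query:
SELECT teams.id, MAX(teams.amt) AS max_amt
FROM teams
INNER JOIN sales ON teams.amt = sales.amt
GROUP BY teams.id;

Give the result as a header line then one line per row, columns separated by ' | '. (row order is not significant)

== RESULT ==
teams.id | max_amt
40 | 1
3 | 60
7 | 9
70 | 60

Derivation:
After JOIN sales (4 rows):
teams.amt | teams.qty | teams.id | teams.kind | sales.kind | sales.amt
1 | 4 | 40 | red | gold | 1
60 | 30 | 3 | red | gray | 60
9 | 20 | 7 | gray | gray | 9
60 | 3 | 70 | red | gray | 60
After GROUP BY (4 rows):
teams.id | max_amt
40 | 1
3 | 60
7 | 9
70 | 60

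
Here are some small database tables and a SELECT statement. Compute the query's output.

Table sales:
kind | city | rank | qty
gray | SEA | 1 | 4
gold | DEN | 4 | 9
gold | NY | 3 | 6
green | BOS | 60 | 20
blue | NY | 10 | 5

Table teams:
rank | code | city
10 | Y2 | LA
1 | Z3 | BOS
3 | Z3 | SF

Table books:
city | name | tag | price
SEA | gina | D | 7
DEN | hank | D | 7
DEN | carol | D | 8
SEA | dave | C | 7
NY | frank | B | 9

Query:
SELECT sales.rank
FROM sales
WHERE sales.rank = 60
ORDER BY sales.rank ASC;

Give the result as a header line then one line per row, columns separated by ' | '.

== RESULT ==
sales.rank
60

Derivation:
After WHERE (1 rows):
sales.kind | sales.city | sales.rank | sales.qty
green | BOS | 60 | 20
After SELECT (1 rows):
sales.rank
60
After ORDER BY (1 rows):
sales.rank
60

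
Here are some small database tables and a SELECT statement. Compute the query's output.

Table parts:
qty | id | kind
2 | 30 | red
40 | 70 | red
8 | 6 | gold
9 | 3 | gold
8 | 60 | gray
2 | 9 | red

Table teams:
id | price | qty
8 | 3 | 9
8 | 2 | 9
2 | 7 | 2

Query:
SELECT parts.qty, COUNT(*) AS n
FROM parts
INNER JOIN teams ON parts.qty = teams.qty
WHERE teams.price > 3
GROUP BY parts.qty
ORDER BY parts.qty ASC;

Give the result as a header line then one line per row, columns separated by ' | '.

After JOIN teams (4 rows):
parts.qty | parts.id | parts.kind | teams.id | teams.price | teams.qty
2 | 30 | red | 2 | 7 | 2
9 | 3 | gold | 8 | 3 | 9
9 | 3 | gold | 8 | 2 | 9
2 | 9 | red | 2 | 7 | 2
After WHERE (2 rows):
parts.qty | parts.id | parts.kind | teams.id | teams.price | teams.qty
2 | 30 | red | 2 | 7 | 2
2 | 9 | red | 2 | 7 | 2
After GROUP BY (1 rows):
parts.qty | n
2 | 2
After ORDER BY (1 rows):
parts.qty | n
2 | 2

== RESULT ==
parts.qty | n
2 | 2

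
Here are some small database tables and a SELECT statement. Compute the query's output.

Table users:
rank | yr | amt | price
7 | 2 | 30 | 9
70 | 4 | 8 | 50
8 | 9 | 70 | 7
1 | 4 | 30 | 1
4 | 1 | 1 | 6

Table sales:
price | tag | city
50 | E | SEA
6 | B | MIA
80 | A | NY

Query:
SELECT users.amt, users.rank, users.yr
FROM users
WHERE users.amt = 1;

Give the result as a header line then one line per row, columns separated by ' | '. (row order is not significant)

After WHERE (1 rows):
users.rank | users.yr | users.amt | users.price
4 | 1 | 1 | 6
After SELECT (1 rows):
users.amt | users.rank | users.yr
1 | 4 | 1

== RESULT ==
users.amt | users.rank | users.yr
1 | 4 | 1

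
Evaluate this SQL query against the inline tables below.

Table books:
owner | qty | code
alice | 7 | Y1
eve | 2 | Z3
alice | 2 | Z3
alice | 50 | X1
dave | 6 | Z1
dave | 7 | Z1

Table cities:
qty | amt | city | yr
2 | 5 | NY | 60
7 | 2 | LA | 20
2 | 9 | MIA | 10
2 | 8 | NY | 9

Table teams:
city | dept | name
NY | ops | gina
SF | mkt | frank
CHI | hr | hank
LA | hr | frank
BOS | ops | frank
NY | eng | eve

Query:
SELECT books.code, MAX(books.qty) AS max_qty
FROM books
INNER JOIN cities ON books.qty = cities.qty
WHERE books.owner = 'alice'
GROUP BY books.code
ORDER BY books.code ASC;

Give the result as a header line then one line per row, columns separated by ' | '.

== RESULT ==
books.code | max_qty
Y1 | 7
Z3 | 2

Derivation:
After JOIN cities (8 rows):
books.owner | books.qty | books.code | cities.qty | cities.amt | cities.city | cities.yr
alice | 7 | Y1 | 7 | 2 | LA | 20
eve | 2 | Z3 | 2 | 5 | NY | 60
eve | 2 | Z3 | 2 | 9 | MIA | 10
eve | 2 | Z3 | 2 | 8 | NY | 9
alice | 2 | Z3 | 2 | 5 | NY | 60
alice | 2 | Z3 | 2 | 9 | MIA | 10
alice | 2 | Z3 | 2 | 8 | NY | 9
dave | 7 | Z1 | 7 | 2 | LA | 20
After WHERE (4 rows):
books.owner | books.qty | books.code | cities.qty | cities.amt | cities.city | cities.yr
alice | 7 | Y1 | 7 | 2 | LA | 20
alice | 2 | Z3 | 2 | 5 | NY | 60
alice | 2 | Z3 | 2 | 9 | MIA | 10
alice | 2 | Z3 | 2 | 8 | NY | 9
After GROUP BY (2 rows):
books.code | max_qty
Y1 | 7
Z3 | 2
After ORDER BY (2 rows):
books.code | max_qty
Y1 | 7
Z3 | 2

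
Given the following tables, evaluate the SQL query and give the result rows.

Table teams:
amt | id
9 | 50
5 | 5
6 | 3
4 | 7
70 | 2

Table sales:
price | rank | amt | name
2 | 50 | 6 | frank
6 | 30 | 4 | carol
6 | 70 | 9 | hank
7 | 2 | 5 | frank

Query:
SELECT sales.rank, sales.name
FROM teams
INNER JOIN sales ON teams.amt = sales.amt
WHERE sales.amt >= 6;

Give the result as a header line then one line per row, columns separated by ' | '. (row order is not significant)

== RESULT ==
sales.rank | sales.name
70 | hank
50 | frank

Derivation:
After JOIN sales (4 rows):
teams.amt | teams.id | sales.price | sales.rank | sales.amt | sales.name
9 | 50 | 6 | 70 | 9 | hank
5 | 5 | 7 | 2 | 5 | frank
6 | 3 | 2 | 50 | 6 | frank
4 | 7 | 6 | 30 | 4 | carol
After WHERE (2 rows):
teams.amt | teams.id | sales.price | sales.rank | sales.amt | sales.name
9 | 50 | 6 | 70 | 9 | hank
6 | 3 | 2 | 50 | 6 | frank
After SELECT (2 rows):
sales.rank | sales.name
70 | hank
50 | frank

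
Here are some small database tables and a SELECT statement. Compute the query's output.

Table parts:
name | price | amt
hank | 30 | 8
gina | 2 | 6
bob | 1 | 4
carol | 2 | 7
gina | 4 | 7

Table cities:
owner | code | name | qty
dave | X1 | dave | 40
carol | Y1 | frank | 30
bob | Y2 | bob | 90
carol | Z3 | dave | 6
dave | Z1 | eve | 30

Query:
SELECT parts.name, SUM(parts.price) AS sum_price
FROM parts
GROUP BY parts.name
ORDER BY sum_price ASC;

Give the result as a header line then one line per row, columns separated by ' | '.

After GROUP BY (4 rows):
parts.name | sum_price
hank | 30
gina | 6
bob | 1
carol | 2
After ORDER BY (4 rows):
parts.name | sum_price
bob | 1
carol | 2
gina | 6
hank | 30

== RESULT ==
parts.name | sum_price
bob | 1
carol | 2
gina | 6
hank | 30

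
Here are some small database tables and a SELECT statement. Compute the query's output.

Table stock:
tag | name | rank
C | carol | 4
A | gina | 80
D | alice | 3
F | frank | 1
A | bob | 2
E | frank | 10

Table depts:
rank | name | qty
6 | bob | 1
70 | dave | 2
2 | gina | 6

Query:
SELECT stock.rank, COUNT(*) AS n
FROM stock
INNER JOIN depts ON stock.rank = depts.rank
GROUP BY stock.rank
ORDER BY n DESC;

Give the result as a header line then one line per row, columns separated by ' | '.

== RESULT ==
stock.rank | n
2 | 1

Derivation:
After JOIN depts (1 rows):
stock.tag | stock.name | stock.rank | depts.rank | depts.name | depts.qty
A | bob | 2 | 2 | gina | 6
After GROUP BY (1 rows):
stock.rank | n
2 | 1
After ORDER BY (1 rows):
stock.rank | n
2 | 1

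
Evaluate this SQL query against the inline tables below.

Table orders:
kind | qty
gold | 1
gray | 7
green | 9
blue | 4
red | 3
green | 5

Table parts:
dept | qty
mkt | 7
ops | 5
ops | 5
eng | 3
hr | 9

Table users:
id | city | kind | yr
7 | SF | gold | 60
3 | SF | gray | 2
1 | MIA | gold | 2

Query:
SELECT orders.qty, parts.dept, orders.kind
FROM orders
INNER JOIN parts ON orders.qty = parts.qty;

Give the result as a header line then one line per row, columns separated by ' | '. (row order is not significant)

== RESULT ==
orders.qty | parts.dept | orders.kind
7 | mkt | gray
9 | hr | green
3 | eng | red
5 | ops | green
5 | ops | green

Derivation:
After JOIN parts (5 rows):
orders.kind | orders.qty | parts.dept | parts.qty
gray | 7 | mkt | 7
green | 9 | hr | 9
red | 3 | eng | 3
green | 5 | ops | 5
green | 5 | ops | 5
After SELECT (5 rows):
orders.qty | parts.dept | orders.kind
7 | mkt | gray
9 | hr | green
3 | eng | red
5 | ops | green
5 | ops | green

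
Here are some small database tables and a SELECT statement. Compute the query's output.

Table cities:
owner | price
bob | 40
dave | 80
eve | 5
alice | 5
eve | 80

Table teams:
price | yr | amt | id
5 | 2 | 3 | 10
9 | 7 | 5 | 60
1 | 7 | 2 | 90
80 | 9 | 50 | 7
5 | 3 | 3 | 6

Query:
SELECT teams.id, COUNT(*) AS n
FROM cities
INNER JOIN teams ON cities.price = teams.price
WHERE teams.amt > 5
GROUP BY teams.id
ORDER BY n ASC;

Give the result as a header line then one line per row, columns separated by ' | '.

After JOIN teams (6 rows):
cities.owner | cities.price | teams.price | teams.yr | teams.amt | teams.id
dave | 80 | 80 | 9 | 50 | 7
eve | 5 | 5 | 2 | 3 | 10
eve | 5 | 5 | 3 | 3 | 6
alice | 5 | 5 | 2 | 3 | 10
alice | 5 | 5 | 3 | 3 | 6
eve | 80 | 80 | 9 | 50 | 7
After WHERE (2 rows):
cities.owner | cities.price | teams.price | teams.yr | teams.amt | teams.id
dave | 80 | 80 | 9 | 50 | 7
eve | 80 | 80 | 9 | 50 | 7
After GROUP BY (1 rows):
teams.id | n
7 | 2
After ORDER BY (1 rows):
teams.id | n
7 | 2

== RESULT ==
teams.id | n
7 | 2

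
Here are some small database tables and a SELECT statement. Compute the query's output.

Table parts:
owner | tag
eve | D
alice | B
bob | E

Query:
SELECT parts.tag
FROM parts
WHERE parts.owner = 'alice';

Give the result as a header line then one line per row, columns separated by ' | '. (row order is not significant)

== RESULT ==
parts.tag
B

Derivation:
After WHERE (1 rows):
parts.owner | parts.tag
alice | B
After SELECT (1 rows):
parts.tag
B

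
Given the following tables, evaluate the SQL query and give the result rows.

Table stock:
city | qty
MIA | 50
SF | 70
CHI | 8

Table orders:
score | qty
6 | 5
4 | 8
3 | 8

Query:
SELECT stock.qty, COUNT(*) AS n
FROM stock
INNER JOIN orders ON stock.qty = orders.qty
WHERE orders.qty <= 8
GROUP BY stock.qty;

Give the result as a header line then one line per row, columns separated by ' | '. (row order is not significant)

== RESULT ==
stock.qty | n
8 | 2

Derivation:
After JOIN orders (2 rows):
stock.city | stock.qty | orders.score | orders.qty
CHI | 8 | 4 | 8
CHI | 8 | 3 | 8
After WHERE (2 rows):
stock.city | stock.qty | orders.score | orders.qty
CHI | 8 | 4 | 8
CHI | 8 | 3 | 8
After GROUP BY (1 rows):
stock.qty | n
8 | 2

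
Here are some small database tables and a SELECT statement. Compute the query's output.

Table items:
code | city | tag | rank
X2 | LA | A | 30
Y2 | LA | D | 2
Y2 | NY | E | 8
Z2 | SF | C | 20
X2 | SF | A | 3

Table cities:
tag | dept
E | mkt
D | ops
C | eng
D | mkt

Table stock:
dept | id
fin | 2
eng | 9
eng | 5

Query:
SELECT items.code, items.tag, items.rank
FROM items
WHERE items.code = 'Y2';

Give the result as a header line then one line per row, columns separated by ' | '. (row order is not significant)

== RESULT ==
items.code | items.tag | items.rank
Y2 | D | 2
Y2 | E | 8

Derivation:
After WHERE (2 rows):
items.code | items.city | items.tag | items.rank
Y2 | LA | D | 2
Y2 | NY | E | 8
After SELECT (2 rows):
items.code | items.tag | items.rank
Y2 | D | 2
Y2 | E | 8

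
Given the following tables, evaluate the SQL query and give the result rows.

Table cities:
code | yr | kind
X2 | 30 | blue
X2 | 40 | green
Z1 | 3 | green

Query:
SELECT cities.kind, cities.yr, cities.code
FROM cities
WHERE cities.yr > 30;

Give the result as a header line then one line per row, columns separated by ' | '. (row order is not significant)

After WHERE (1 rows):
cities.code | cities.yr | cities.kind
X2 | 40 | green
After SELECT (1 rows):
cities.kind | cities.yr | cities.code
green | 40 | X2

== RESULT ==
cities.kind | cities.yr | cities.code
green | 40 | X2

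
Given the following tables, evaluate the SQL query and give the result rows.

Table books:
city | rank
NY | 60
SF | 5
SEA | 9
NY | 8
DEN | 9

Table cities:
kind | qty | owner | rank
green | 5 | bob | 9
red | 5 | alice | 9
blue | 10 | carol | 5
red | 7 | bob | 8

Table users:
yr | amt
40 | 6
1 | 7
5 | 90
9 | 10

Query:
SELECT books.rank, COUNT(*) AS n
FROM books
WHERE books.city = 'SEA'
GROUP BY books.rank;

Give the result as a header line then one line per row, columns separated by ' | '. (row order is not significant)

After WHERE (1 rows):
books.city | books.rank
SEA | 9
After GROUP BY (1 rows):
books.rank | n
9 | 1

== RESULT ==
books.rank | n
9 | 1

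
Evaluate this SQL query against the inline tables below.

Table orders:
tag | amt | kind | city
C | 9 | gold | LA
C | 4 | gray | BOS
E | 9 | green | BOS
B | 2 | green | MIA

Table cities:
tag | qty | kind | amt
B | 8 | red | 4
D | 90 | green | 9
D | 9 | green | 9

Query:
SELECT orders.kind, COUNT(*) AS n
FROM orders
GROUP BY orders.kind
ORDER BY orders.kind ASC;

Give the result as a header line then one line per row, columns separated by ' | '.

After GROUP BY (3 rows):
orders.kind | n
gold | 1
gray | 1
green | 2
After ORDER BY (3 rows):
orders.kind | n
gold | 1
gray | 1
green | 2

== RESULT ==
orders.kind | n
gold | 1
gray | 1
green | 2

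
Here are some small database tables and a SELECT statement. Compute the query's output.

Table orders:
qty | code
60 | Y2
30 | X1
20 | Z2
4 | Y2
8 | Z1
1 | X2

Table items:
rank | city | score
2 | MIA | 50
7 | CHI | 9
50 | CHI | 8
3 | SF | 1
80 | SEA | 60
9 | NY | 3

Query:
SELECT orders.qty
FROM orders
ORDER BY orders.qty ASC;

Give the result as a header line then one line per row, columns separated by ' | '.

== RESULT ==
orders.qty
1
4
8
20
30
60

Derivation:
After SELECT (6 rows):
orders.qty
60
30
20
4
8
1
After ORDER BY (6 rows):
orders.qty
1
4
8
20
30
60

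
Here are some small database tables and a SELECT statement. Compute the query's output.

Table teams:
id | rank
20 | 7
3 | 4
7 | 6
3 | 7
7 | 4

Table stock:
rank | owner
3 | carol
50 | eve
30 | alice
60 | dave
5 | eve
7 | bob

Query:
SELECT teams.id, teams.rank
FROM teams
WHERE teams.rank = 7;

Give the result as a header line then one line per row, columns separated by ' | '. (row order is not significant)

== RESULT ==
teams.id | teams.rank
20 | 7
3 | 7

Derivation:
After WHERE (2 rows):
teams.id | teams.rank
20 | 7
3 | 7
After SELECT (2 rows):
teams.id | teams.rank
20 | 7
3 | 7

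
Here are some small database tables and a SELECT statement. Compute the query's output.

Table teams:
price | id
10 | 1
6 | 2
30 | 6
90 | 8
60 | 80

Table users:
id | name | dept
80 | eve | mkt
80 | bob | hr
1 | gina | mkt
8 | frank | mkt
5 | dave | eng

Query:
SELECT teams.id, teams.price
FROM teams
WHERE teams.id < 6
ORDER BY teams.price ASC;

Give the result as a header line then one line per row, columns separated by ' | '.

== RESULT ==
teams.id | teams.price
2 | 6
1 | 10

Derivation:
After WHERE (2 rows):
teams.price | teams.id
10 | 1
6 | 2
After SELECT (2 rows):
teams.id | teams.price
1 | 10
2 | 6
After ORDER BY (2 rows):
teams.id | teams.price
2 | 6
1 | 10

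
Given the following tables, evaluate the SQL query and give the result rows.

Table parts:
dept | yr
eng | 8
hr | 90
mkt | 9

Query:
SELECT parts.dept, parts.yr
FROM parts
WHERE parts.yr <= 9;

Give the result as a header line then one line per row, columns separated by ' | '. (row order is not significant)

== RESULT ==
parts.dept | parts.yr
eng | 8
mkt | 9

Derivation:
After WHERE (2 rows):
parts.dept | parts.yr
eng | 8
mkt | 9
After SELECT (2 rows):
parts.dept | parts.yr
eng | 8
mkt | 9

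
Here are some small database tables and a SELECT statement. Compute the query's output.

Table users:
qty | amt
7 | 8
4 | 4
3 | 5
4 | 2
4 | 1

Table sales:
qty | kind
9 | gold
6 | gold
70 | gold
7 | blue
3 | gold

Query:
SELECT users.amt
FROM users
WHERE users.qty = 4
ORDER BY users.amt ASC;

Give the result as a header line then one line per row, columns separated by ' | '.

== RESULT ==
users.amt
1
2
4

Derivation:
After WHERE (3 rows):
users.qty | users.amt
4 | 4
4 | 2
4 | 1
After SELECT (3 rows):
users.amt
4
2
1
After ORDER BY (3 rows):
users.amt
1
2
4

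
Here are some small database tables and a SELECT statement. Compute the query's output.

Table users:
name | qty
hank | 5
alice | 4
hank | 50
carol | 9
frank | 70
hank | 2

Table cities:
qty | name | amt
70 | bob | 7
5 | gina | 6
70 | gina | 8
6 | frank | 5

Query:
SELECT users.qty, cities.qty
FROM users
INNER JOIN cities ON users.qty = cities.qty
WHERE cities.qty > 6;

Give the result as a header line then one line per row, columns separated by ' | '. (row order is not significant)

== RESULT ==
users.qty | cities.qty
70 | 70
70 | 70

Derivation:
After JOIN cities (3 rows):
users.name | users.qty | cities.qty | cities.name | cities.amt
hank | 5 | 5 | gina | 6
frank | 70 | 70 | bob | 7
frank | 70 | 70 | gina | 8
After WHERE (2 rows):
users.name | users.qty | cities.qty | cities.name | cities.amt
frank | 70 | 70 | bob | 7
frank | 70 | 70 | gina | 8
After SELECT (2 rows):
users.qty | cities.qty
70 | 70
70 | 70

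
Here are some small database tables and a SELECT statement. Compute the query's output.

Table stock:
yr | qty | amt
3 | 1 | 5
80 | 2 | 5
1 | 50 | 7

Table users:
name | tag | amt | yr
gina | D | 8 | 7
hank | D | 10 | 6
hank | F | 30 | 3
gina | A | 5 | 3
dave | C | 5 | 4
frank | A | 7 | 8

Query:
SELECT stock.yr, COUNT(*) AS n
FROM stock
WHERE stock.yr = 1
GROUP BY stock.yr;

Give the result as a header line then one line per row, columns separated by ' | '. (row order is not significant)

After WHERE (1 rows):
stock.yr | stock.qty | stock.amt
1 | 50 | 7
After GROUP BY (1 rows):
stock.yr | n
1 | 1

== RESULT ==
stock.yr | n
1 | 1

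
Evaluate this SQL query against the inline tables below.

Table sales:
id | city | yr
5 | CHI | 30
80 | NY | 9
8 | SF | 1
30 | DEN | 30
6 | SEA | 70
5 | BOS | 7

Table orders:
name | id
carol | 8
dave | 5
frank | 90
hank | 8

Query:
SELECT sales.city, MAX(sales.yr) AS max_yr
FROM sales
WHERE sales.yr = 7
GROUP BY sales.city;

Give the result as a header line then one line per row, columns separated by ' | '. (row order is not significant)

== RESULT ==
sales.city | max_yr
BOS | 7

Derivation:
After WHERE (1 rows):
sales.id | sales.city | sales.yr
5 | BOS | 7
After GROUP BY (1 rows):
sales.city | max_yr
BOS | 7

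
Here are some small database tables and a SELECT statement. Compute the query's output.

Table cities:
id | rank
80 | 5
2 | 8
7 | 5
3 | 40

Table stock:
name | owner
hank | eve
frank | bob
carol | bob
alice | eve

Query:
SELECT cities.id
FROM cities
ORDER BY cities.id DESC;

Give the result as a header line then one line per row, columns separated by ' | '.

After SELECT (4 rows):
cities.id
80
2
7
3
After ORDER BY (4 rows):
cities.id
80
7
3
2

== RESULT ==
cities.id
80
7
3
2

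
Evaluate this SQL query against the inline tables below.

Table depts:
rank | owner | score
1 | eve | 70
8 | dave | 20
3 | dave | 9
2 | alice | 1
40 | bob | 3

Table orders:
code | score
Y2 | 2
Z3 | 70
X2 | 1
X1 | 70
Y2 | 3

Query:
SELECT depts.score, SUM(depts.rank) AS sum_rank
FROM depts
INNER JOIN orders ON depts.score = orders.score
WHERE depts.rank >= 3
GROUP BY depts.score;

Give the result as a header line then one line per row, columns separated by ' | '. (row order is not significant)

After JOIN orders (4 rows):
depts.rank | depts.owner | depts.score | orders.code | orders.score
1 | eve | 70 | Z3 | 70
1 | eve | 70 | X1 | 70
2 | alice | 1 | X2 | 1
40 | bob | 3 | Y2 | 3
After WHERE (1 rows):
depts.rank | depts.owner | depts.score | orders.code | orders.score
40 | bob | 3 | Y2 | 3
After GROUP BY (1 rows):
depts.score | sum_rank
3 | 40

== RESULT ==
depts.score | sum_rank
3 | 40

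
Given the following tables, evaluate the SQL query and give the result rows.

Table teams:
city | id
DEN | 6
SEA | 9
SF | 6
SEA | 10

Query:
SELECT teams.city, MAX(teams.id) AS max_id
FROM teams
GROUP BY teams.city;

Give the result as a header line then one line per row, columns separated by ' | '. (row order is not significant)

After GROUP BY (3 rows):
teams.city | max_id
DEN | 6
SEA | 10
SF | 6

== RESULT ==
teams.city | max_id
DEN | 6
SEA | 10
SF | 6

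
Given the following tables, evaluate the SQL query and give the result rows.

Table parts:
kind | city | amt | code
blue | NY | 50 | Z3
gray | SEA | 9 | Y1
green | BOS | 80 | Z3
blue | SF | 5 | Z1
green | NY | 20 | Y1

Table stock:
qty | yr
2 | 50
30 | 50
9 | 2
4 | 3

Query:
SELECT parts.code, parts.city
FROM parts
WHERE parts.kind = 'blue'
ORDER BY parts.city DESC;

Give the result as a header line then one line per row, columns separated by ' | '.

After WHERE (2 rows):
parts.kind | parts.city | parts.amt | parts.code
blue | NY | 50 | Z3
blue | SF | 5 | Z1
After SELECT (2 rows):
parts.code | parts.city
Z3 | NY
Z1 | SF
After ORDER BY (2 rows):
parts.code | parts.city
Z1 | SF
Z3 | NY

== RESULT ==
parts.code | parts.city
Z1 | SF
Z3 | NY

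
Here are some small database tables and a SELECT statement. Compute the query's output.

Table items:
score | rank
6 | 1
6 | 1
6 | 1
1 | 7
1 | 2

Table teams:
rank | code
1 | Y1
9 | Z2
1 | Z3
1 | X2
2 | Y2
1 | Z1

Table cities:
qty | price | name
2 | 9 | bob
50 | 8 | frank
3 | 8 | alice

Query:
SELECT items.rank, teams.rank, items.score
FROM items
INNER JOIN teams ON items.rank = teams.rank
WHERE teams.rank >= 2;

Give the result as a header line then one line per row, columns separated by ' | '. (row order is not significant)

== RESULT ==
items.rank | teams.rank | items.score
2 | 2 | 1

Derivation:
After JOIN teams (13 rows):
items.score | items.rank | teams.rank | teams.code
6 | 1 | 1 | Y1
6 | 1 | 1 | Z3
6 | 1 | 1 | X2
6 | 1 | 1 | Z1
6 | 1 | 1 | Y1
6 | 1 | 1 | Z3
6 | 1 | 1 | X2
6 | 1 | 1 | Z1
6 | 1 | 1 | Y1
6 | 1 | 1 | Z3
6 | 1 | 1 | X2
6 | 1 | 1 | Z1
1 | 2 | 2 | Y2
After WHERE (1 rows):
items.score | items.rank | teams.rank | teams.code
1 | 2 | 2 | Y2
After SELECT (1 rows):
items.rank | teams.rank | items.score
2 | 2 | 1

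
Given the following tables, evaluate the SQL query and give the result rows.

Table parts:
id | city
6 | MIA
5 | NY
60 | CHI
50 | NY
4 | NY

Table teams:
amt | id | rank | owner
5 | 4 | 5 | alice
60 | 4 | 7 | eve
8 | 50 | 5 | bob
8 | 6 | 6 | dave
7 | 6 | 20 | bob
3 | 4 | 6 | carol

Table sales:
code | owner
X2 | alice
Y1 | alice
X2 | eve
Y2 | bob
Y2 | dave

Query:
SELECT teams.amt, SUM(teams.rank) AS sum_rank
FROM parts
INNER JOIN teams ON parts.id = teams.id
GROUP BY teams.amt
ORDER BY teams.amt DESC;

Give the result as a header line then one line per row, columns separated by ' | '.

== RESULT ==
teams.amt | sum_rank
60 | 7
8 | 11
7 | 20
5 | 5
3 | 6

Derivation:
After JOIN teams (6 rows):
parts.id | parts.city | teams.amt | teams.id | teams.rank | teams.owner
6 | MIA | 8 | 6 | 6 | dave
6 | MIA | 7 | 6 | 20 | bob
50 | NY | 8 | 50 | 5 | bob
4 | NY | 5 | 4 | 5 | alice
4 | NY | 60 | 4 | 7 | eve
4 | NY | 3 | 4 | 6 | carol
After GROUP BY (5 rows):
teams.amt | sum_rank
8 | 11
7 | 20
5 | 5
60 | 7
3 | 6
After ORDER BY (5 rows):
teams.amt | sum_rank
60 | 7
8 | 11
7 | 20
5 | 5
3 | 6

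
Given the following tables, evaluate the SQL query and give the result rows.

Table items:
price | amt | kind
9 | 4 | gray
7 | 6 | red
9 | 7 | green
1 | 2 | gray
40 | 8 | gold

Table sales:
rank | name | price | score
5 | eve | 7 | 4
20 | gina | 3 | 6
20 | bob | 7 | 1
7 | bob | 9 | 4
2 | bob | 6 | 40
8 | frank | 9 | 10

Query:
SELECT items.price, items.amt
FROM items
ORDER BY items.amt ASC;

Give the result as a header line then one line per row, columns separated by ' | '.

== RESULT ==
items.price | items.amt
1 | 2
9 | 4
7 | 6
9 | 7
40 | 8

Derivation:
After SELECT (5 rows):
items.price | items.amt
9 | 4
7 | 6
9 | 7
1 | 2
40 | 8
After ORDER BY (5 rows):
items.price | items.amt
1 | 2
9 | 4
7 | 6
9 | 7
40 | 8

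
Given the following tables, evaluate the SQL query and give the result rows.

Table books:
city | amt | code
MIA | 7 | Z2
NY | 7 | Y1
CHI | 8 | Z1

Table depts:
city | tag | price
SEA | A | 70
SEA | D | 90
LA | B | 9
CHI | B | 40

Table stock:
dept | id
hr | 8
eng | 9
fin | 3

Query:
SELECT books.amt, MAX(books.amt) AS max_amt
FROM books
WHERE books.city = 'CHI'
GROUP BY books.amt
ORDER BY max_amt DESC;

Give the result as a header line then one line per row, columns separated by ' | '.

== RESULT ==
books.amt | max_amt
8 | 8

Derivation:
After WHERE (1 rows):
books.city | books.amt | books.code
CHI | 8 | Z1
After GROUP BY (1 rows):
books.amt | max_amt
8 | 8
After ORDER BY (1 rows):
books.amt | max_amt
8 | 8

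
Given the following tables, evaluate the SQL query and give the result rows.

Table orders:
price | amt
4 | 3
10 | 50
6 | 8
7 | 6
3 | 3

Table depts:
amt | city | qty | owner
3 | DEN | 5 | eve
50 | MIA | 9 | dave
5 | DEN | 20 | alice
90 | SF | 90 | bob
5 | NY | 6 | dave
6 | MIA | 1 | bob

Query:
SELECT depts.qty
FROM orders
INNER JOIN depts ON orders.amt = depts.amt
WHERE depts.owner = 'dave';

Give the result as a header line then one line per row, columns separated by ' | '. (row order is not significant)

After JOIN depts (4 rows):
orders.price | orders.amt | depts.amt | depts.city | depts.qty | depts.owner
4 | 3 | 3 | DEN | 5 | eve
10 | 50 | 50 | MIA | 9 | dave
7 | 6 | 6 | MIA | 1 | bob
3 | 3 | 3 | DEN | 5 | eve
After WHERE (1 rows):
orders.price | orders.amt | depts.amt | depts.city | depts.qty | depts.owner
10 | 50 | 50 | MIA | 9 | dave
After SELECT (1 rows):
depts.qty
9

== RESULT ==
depts.qty
9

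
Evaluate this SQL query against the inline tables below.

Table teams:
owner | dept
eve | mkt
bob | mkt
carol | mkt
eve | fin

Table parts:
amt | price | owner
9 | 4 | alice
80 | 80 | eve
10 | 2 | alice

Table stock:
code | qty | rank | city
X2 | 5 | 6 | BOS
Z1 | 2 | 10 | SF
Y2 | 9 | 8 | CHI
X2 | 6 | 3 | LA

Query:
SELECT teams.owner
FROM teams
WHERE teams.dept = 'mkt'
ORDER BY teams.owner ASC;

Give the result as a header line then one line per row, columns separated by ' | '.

After WHERE (3 rows):
teams.owner | teams.dept
eve | mkt
bob | mkt
carol | mkt
After SELECT (3 rows):
teams.owner
eve
bob
carol
After ORDER BY (3 rows):
teams.owner
bob
carol
eve

== RESULT ==
teams.owner
bob
carol
eve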